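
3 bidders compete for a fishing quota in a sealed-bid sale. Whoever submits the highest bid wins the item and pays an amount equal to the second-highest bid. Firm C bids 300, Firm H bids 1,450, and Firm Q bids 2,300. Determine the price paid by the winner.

Ranking the bids: Firm Q 2,300, then Firm H 1,450, then Firm C 300.
Firm Q has the highest bid, so Firm Q wins.
The second-highest bid is 1,450, so that is what Firm Q pays.

Price paid: 1,450.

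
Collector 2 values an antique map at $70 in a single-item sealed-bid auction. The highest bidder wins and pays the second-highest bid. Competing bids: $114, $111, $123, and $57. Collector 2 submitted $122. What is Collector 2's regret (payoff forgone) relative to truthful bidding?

$0

The highest competing bid is $123.
Bidding truthfully at $70: the top bid is $123 (a rival), so Collector 2 loses. Payoff = $0.
Bidding $122: the top bid is $123 (a rival), so Collector 2 loses. Payoff = $0.
Regret = truthful payoff − actual payoff = $0 − $0 = $0.
The bid only affects whether you win, not the price — here both bids land on the same side of the top rival bid, so the deviation is payoff-neutral.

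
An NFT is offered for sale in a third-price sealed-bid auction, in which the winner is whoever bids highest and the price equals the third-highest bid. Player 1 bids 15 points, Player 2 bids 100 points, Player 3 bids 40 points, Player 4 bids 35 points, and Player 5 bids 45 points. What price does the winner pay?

Sorted high to low: Player 2 100 points > Player 5 45 points > Player 3 40 points > Player 4 35 points > Player 1 15 points.
Player 2 is the highest bidder, so Player 2 wins.
Under the third-price rule, the price is the third-highest bid: 40 points.

Price paid: 40 points.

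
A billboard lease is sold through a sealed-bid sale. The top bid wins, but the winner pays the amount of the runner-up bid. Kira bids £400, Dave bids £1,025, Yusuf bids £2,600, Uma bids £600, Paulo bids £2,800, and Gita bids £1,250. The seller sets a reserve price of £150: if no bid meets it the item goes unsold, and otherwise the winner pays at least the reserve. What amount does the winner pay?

£2,600

Sorted high to low: Paulo £2,800; Yusuf £2,600; Gita £1,250; Dave £1,025; Uma £600; Kira £400.
Paulo has the highest bid, so Paulo wins.
The second-highest bid is £2,600, which exceeds the reserve, so that sets the price.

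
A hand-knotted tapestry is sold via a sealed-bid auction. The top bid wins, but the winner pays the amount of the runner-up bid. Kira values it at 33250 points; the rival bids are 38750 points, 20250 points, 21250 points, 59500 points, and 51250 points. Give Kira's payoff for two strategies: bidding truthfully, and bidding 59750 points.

The highest competing bid is 59500 points.
Bidding truthfully at 33250 points: the top bid is 59500 points (a rival), so Kira loses. Payoff = 0 points.
Bidding 59750 points: Kira has the top bid, wins, and pays the second-highest bid 59500 points. Payoff = 33250 points − 59500 points = -26250 points.

(a) 0 points  (b) -26250 points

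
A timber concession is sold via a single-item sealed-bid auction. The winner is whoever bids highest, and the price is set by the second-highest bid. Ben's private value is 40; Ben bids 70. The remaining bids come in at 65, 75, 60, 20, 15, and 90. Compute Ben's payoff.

Payoff = 0.

Highest competing bid: 90.
Ben's bid 70 is not the highest, so Ben loses, pays nothing, and earns zero payoff.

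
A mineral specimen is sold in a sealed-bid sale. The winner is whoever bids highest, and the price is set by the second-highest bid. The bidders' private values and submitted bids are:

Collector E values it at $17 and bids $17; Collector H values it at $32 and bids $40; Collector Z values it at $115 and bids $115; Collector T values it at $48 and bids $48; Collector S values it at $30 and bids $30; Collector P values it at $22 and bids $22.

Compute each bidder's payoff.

Collector E $0, Collector H $0, Collector Z $67, Collector T $0, Collector S $0, Collector P $0.

Ordered from highest: Collector Z $115, then Collector T $48, then Collector H $40, then Collector S $30, then Collector P $22, then Collector E $17.
Collector Z has the top bid and wins; the price is the second-highest bid, $48.
Collector Z's payoff = $115 − $48 = $67. All other bidders lose, so their payoff is 0.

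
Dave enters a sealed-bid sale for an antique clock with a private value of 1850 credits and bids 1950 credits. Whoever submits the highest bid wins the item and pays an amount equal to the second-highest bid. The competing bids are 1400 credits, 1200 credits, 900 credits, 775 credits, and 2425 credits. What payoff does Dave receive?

Dave's payoff: 0 credits.

Highest competing bid: 2425 credits.
Dave's bid 1950 credits is not the highest, so Dave loses, pays nothing, and earns zero payoff.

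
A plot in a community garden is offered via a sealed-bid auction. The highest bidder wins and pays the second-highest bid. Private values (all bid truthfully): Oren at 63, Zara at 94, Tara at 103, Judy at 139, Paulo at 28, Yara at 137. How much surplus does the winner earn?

Winner's surplus: 2.

Bids in descending order: Judy 139, then Yara 137, then Tara 103, then Zara 94, then Oren 63, then Paulo 28.
Judy wins with the top bid and pays the second-highest, 137.
Surplus = 139 − 137 = 2.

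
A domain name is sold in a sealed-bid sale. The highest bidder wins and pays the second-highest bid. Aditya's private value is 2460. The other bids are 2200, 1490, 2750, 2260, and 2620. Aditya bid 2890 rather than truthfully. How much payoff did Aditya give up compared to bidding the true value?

Regret: 290.

The highest competing bid is 2750.
Bidding truthfully at 2460: the top bid is 2750 (a rival), so Aditya loses. Payoff = 0.
Bidding 2890: Aditya has the top bid, wins, and pays the second-highest bid 2750. Payoff = 2460 − 2750 = -290.
Regret = truthful payoff − actual payoff = 0 − -290 = 290.
Deviating from a truthful bid can only lose payoff in a second-price auction — never gain.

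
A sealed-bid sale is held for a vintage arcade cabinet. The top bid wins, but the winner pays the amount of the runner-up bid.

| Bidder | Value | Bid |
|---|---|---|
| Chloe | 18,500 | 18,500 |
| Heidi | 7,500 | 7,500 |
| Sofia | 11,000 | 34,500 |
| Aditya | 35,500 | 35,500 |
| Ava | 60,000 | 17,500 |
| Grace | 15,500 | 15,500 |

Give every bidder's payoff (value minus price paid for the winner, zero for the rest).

Bids in descending order: Aditya 35,500, then Sofia 34,500, then Chloe 18,500, then Ava 17,500, then Grace 15,500, then Heidi 7,500.
Aditya has the top bid and wins; the price is the second-highest bid, 34,500.
Aditya's payoff = 35,500 − 34,500 = 1,000. All other bidders lose, so their payoff is 0.

Chloe 0, Heidi 0, Sofia 0, Aditya 1,000, Ava 0, Grace 0.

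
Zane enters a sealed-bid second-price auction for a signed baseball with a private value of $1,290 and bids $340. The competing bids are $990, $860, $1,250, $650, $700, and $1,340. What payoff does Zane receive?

Highest competing bid: $1,340.
Zane's bid $340 is not the highest, so Zane loses, pays nothing, and earns zero payoff.

Zane's payoff: $0.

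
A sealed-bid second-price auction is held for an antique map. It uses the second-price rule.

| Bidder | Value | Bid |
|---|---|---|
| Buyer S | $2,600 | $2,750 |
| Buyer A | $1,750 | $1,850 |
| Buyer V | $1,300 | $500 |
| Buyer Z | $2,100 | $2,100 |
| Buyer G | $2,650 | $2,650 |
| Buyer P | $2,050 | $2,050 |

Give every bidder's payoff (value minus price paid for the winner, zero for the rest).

Bids in descending order: Buyer S $2,750 > Buyer G $2,650 > Buyer Z $2,100 > Buyer P $2,050 > Buyer A $1,850 > Buyer V $500.
Buyer S has the top bid and wins; the price is the second-highest bid, $2,650.
Buyer S's payoff = $2,600 − $2,650 = -$50. All other bidders lose, so their payoff is 0.

Buyer S -$50, Buyer A $0, Buyer V $0, Buyer Z $0, Buyer G $0, Buyer P $0.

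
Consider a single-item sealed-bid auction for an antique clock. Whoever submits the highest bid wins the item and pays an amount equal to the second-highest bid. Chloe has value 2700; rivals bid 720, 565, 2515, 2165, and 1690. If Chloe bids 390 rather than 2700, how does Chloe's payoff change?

Payoff change: -185.

The highest competing bid is 2515.
Bidding truthfully at 2700: Chloe has the top bid, wins, and pays the second-highest bid 2515. Payoff = 2700 − 2515 = 185.
Bidding 390: the top bid is 2515 (a rival), so Chloe loses. Payoff = 0.
Change = 0 − 185 = -185.
This is the dominant-strategy logic: truthful bidding weakly beats any alternative.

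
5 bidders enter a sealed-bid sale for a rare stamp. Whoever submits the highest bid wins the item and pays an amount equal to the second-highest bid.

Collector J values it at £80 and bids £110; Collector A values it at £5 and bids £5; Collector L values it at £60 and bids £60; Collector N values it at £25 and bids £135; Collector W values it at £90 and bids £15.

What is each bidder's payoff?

Payoffs: Collector J £0, Collector A £0, Collector L £0, Collector N -£85, Collector W £0.

Sorted high to low: Collector N £135 > Collector J £110 > Collector L £60 > Collector W £15 > Collector A £5.
Collector N has the top bid and wins; the price is the second-highest bid, £110.
Collector N's payoff = £25 − £110 = -£85. All other bidders lose, so their payoff is 0.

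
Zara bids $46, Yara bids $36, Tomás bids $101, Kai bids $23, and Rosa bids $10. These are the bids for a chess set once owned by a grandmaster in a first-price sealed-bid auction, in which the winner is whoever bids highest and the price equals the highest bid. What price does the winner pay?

$101

Sorted high to low: Tomás $101, then Zara $46, then Yara $36, then Kai $23, then Rosa $10.
Tomás is the highest bidder, so Tomás wins.
Under the first-price rule, the price is the highest bid: $101.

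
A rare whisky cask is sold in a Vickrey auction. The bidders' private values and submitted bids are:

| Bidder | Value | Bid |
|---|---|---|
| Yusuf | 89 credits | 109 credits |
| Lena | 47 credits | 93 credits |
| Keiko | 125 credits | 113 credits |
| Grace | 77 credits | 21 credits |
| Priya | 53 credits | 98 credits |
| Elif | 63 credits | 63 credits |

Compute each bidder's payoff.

Payoffs: Yusuf 0 credits, Lena 0 credits, Keiko 16 credits, Grace 0 credits, Priya 0 credits, Elif 0 credits.

Ranking the bids: Keiko 113 credits > Yusuf 109 credits > Priya 98 credits > Lena 93 credits > Elif 63 credits > Grace 21 credits.
Keiko has the top bid and wins; the price is the second-highest bid, 109 credits.
Keiko's payoff = 125 credits − 109 credits = 16 credits. All other bidders lose, so their payoff is 0.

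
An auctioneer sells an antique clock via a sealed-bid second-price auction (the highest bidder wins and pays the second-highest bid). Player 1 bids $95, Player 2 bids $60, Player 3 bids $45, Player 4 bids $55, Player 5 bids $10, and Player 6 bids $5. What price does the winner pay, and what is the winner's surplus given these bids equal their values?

The winner pays $60 for a surplus of $35.

Sorted high to low: Player 1 $95; Player 2 $60; Player 4 $55; Player 3 $45; Player 5 $10; Player 6 $5.
Player 1 is the highest bidder, so Player 1 wins.
Under the second-price rule, the price is the second-highest bid: $60.
Surplus = $95 − $60 = $35.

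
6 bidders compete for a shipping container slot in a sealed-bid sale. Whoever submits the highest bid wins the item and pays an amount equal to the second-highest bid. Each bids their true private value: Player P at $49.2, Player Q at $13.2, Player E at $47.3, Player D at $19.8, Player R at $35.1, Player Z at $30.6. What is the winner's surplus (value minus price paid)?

Bids in descending order: Player P $49.2 > Player E $47.3 > Player R $35.1 > Player Z $30.6 > Player D $19.8 > Player Q $13.2.
Player P wins with the top bid and pays the second-highest, $47.3.
Surplus = $49.2 − $47.3 = $1.9.

Winner's surplus: $1.9.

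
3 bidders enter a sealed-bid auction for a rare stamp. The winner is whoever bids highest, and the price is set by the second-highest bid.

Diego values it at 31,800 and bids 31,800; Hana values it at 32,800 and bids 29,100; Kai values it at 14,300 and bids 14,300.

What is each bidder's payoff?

Sorted high to low: Diego 31,800; Hana 29,100; Kai 14,300.
Diego has the top bid and wins; the price is the second-highest bid, 29,100.
Diego's payoff = 31,800 − 29,100 = 2,700. All other bidders lose, so their payoff is 0.

Diego 2,700, Hana 0, Kai 0.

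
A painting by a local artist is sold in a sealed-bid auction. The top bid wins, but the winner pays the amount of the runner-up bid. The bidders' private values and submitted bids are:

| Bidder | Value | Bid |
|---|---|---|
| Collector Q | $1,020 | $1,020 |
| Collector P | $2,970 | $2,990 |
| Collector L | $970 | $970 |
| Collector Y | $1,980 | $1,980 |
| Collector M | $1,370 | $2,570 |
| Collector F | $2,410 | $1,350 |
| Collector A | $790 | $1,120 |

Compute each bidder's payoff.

Collector Q $0, Collector P $400, Collector L $0, Collector Y $0, Collector M $0, Collector F $0, Collector A $0.

Sorted high to low: Collector P $2,990; Collector M $2,570; Collector Y $1,980; Collector F $1,350; Collector A $1,120; Collector Q $1,020; Collector L $970.
Collector P has the top bid and wins; the price is the second-highest bid, $2,570.
Collector P's payoff = $2,970 − $2,570 = $400. All other bidders lose, so their payoff is 0.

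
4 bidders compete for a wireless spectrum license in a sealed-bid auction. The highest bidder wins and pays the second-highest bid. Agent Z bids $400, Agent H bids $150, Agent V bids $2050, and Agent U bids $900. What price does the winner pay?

Price paid: $900.

Bids in descending order: Agent V $2050; Agent U $900; Agent Z $400; Agent H $150.
Agent V has the highest bid, so Agent V wins.
The second-highest bid is $900, so that is what Agent V pays.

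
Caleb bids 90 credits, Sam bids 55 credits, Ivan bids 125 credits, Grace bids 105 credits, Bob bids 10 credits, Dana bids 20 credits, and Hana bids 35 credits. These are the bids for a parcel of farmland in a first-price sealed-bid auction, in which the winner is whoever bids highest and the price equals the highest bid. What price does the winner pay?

125 credits

Ordered from highest: Ivan 125 credits > Grace 105 credits > Caleb 90 credits > Sam 55 credits > Hana 35 credits > Dana 20 credits > Bob 10 credits.
Ivan is the highest bidder, so Ivan wins.
Under the first-price rule, the price is the highest bid: 125 credits.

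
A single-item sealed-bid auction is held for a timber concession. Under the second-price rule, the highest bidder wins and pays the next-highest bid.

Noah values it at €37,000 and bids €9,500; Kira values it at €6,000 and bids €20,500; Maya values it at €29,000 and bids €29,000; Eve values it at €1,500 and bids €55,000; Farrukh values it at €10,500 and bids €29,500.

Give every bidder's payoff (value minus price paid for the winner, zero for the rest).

Bids in descending order: Eve €55,000; Farrukh €29,500; Maya €29,000; Kira €20,500; Noah €9,500.
Eve has the top bid and wins; the price is the second-highest bid, €29,500.
Eve's payoff = €1,500 − €29,500 = -€28,000. All other bidders lose, so their payoff is 0.

Payoffs: Noah €0, Kira €0, Maya €0, Eve -€28,000, Farrukh €0.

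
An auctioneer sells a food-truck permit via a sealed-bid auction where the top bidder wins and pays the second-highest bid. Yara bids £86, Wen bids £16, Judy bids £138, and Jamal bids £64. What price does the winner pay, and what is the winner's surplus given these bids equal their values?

Bids in descending order: Judy £138, then Yara £86, then Jamal £64, then Wen £16.
Judy is the highest bidder, so Judy wins.
Under the second-price rule, the price is the second-highest bid: £86.
Surplus = £138 − £86 = £52.

The winner pays £86 for a surplus of £52.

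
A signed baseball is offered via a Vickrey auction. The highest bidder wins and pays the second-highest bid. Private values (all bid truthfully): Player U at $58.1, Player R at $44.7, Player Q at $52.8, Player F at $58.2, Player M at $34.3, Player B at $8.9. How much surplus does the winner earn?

Sorted high to low: Player F $58.2, then Player U $58.1, then Player Q $52.8, then Player R $44.7, then Player M $34.3, then Player B $8.9.
Player F wins with the top bid and pays the second-highest, $58.1.
Surplus = $58.2 − $58.1 = $0.1.

$0.1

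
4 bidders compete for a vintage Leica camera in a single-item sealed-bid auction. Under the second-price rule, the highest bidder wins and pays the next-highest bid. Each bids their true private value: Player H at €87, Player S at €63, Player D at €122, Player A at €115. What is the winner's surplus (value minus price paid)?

Surplus = €7.

Ordered from highest: Player D €122; Player A €115; Player H €87; Player S €63.
Player D wins with the top bid and pays the second-highest, €115.
Surplus = €122 − €115 = €7.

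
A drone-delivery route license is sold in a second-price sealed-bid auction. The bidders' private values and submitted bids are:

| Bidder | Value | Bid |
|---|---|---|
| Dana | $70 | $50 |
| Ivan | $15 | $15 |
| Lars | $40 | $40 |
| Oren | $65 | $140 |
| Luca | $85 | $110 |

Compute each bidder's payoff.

Ranking the bids: Oren $140, then Luca $110, then Dana $50, then Lars $40, then Ivan $15.
Oren has the top bid and wins; the price is the second-highest bid, $110.
Oren's payoff = $65 − $110 = -$45. All other bidders lose, so their payoff is 0.

Payoffs: Dana $0, Ivan $0, Lars $0, Oren -$45, Luca $0.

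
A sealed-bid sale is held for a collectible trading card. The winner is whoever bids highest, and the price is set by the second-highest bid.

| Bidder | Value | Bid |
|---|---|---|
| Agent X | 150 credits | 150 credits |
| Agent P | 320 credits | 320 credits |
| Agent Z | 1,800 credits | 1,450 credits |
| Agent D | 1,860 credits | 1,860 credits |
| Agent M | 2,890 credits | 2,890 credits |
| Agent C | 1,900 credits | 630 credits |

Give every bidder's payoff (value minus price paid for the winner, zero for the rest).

Agent X 0 credits, Agent P 0 credits, Agent Z 0 credits, Agent D 0 credits, Agent M 1,030 credits, Agent C 0 credits.

Ranking the bids: Agent M 2,890 credits, then Agent D 1,860 credits, then Agent Z 1,450 credits, then Agent C 630 credits, then Agent P 320 credits, then Agent X 150 credits.
Agent M has the top bid and wins; the price is the second-highest bid, 1,860 credits.
Agent M's payoff = 2,890 credits − 1,860 credits = 1,030 credits. All other bidders lose, so their payoff is 0.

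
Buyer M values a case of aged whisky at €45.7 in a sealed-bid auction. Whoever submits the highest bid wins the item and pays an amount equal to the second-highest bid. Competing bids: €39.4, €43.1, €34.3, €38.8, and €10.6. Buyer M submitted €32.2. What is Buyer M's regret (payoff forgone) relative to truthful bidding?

The highest competing bid is €43.1.
Bidding truthfully at €45.7: Buyer M has the top bid, wins, and pays the second-highest bid €43.1. Payoff = €45.7 − €43.1 = €2.6.
Bidding €32.2: the top bid is €43.1 (a rival), so Buyer M loses. Payoff = €0.0.
Regret = truthful payoff − actual payoff = €2.6 − €0.0 = €2.6.

Payoff forgone: €2.6.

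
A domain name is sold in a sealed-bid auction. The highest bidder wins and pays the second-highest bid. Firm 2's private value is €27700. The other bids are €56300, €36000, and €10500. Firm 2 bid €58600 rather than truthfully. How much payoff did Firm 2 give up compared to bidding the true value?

Regret: €28600.

The highest competing bid is €56300.
Bidding truthfully at €27700: the top bid is €56300 (a rival), so Firm 2 loses. Payoff = €0.
Bidding €58600: Firm 2 has the top bid, wins, and pays the second-highest bid €56300. Payoff = €27700 − €56300 = -€28600.
Regret = truthful payoff − actual payoff = €0 − -€28600 = €28600.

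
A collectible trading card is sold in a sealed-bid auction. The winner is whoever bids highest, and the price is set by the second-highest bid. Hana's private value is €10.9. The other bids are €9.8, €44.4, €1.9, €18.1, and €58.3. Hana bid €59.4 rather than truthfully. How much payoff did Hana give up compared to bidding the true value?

The highest competing bid is €58.3.
Bidding truthfully at €10.9: the top bid is €58.3 (a rival), so Hana loses. Payoff = €0.0.
Bidding €59.4: Hana has the top bid, wins, and pays the second-highest bid €58.3. Payoff = €10.9 − €58.3 = -€47.4.
Regret = truthful payoff − actual payoff = €0.0 − -€47.4 = €47.4.

€47.4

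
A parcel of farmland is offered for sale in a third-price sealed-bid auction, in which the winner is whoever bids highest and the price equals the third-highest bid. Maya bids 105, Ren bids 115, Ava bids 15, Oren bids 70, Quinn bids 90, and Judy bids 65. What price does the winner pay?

90

Sorted high to low: Ren 115; Maya 105; Quinn 90; Oren 70; Judy 65; Ava 15.
Ren is the highest bidder, so Ren wins.
Under the third-price rule, the price is the third-highest bid: 90.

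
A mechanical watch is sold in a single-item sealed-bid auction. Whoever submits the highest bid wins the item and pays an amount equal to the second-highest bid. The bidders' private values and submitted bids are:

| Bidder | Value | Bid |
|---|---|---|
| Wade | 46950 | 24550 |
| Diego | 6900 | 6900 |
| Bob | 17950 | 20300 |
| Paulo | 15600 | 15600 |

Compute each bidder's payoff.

Payoffs: Wade 26650, Diego 0, Bob 0, Paulo 0.

Sorted high to low: Wade 24550 > Bob 20300 > Paulo 15600 > Diego 6900.
Wade has the top bid and wins; the price is the second-highest bid, 20300.
Wade's payoff = 46950 − 20300 = 26650. All other bidders lose, so their payoff is 0.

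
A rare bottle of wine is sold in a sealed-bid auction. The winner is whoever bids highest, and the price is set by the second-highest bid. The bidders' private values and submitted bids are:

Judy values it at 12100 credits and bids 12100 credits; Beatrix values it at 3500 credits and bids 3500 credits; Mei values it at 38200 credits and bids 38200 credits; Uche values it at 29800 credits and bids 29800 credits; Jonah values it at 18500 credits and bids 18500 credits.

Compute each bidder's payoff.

Judy 0 credits, Beatrix 0 credits, Mei 8400 credits, Uche 0 credits, Jonah 0 credits.

Sorted high to low: Mei 38200 credits, then Uche 29800 credits, then Jonah 18500 credits, then Judy 12100 credits, then Beatrix 3500 credits.
Mei has the top bid and wins; the price is the second-highest bid, 29800 credits.
Mei's payoff = 38200 credits − 29800 credits = 8400 credits. All other bidders lose, so their payoff is 0.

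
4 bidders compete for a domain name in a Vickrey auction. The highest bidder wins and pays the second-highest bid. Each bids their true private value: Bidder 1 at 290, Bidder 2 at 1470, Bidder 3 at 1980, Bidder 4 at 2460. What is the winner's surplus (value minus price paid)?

480

Bids in descending order: Bidder 4 2460 > Bidder 3 1980 > Bidder 2 1470 > Bidder 1 290.
Bidder 4 wins with the top bid and pays the second-highest, 1980.
Surplus = 2460 − 1980 = 480.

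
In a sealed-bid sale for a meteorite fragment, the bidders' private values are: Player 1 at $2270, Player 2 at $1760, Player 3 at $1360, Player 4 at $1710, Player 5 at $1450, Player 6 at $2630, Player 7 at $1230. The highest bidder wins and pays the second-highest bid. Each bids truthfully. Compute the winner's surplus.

Ordered from highest: Player 6 $2630; Player 1 $2270; Player 2 $1760; Player 4 $1710; Player 5 $1450; Player 3 $1360; Player 7 $1230.
Player 6 wins with the top bid and pays the second-highest, $2270.
Surplus = $2630 − $2270 = $360.

Surplus = $360.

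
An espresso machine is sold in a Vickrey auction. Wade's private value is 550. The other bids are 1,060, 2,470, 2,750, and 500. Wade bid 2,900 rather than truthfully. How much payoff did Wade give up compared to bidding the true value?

2,200

The highest competing bid is 2,750.
Bidding truthfully at 550: the top bid is 2,750 (a rival), so Wade loses. Payoff = 0.
Bidding 2,900: Wade has the top bid, wins, and pays the second-highest bid 2,750. Payoff = 550 − 2,750 = -2,200.
Regret = truthful payoff − actual payoff = 0 − -2,200 = 2,200.
Deviating from a truthful bid can only lose payoff in a second-price auction — never gain.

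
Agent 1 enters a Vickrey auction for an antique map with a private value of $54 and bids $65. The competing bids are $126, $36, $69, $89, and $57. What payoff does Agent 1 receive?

Highest competing bid: $126.
Agent 1's bid $65 is not the highest, so Agent 1 loses, pays nothing, and earns zero payoff.

$0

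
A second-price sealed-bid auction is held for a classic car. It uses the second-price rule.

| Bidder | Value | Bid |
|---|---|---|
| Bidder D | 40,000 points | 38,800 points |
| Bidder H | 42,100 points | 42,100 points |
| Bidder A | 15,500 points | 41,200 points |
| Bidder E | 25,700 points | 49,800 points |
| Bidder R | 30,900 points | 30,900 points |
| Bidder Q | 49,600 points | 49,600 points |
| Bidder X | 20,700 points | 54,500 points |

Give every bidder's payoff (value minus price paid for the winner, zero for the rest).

Bids in descending order: Bidder X 54,500 points > Bidder E 49,800 points > Bidder Q 49,600 points > Bidder H 42,100 points > Bidder A 41,200 points > Bidder D 38,800 points > Bidder R 30,900 points.
Bidder X has the top bid and wins; the price is the second-highest bid, 49,800 points.
Bidder X's payoff = 20,700 points − 49,800 points = -29,100 points. All other bidders lose, so their payoff is 0.

Payoffs: Bidder D 0 points, Bidder H 0 points, Bidder A 0 points, Bidder E 0 points, Bidder R 0 points, Bidder Q 0 points, Bidder X -29,100 points.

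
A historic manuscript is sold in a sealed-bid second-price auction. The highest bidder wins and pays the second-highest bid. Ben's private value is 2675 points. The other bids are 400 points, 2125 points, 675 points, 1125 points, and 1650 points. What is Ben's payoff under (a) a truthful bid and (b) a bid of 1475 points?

Truthful: 550 points; alternative: 0 points.

The highest competing bid is 2125 points.
Bidding truthfully at 2675 points: Ben has the top bid, wins, and pays the second-highest bid 2125 points. Payoff = 2675 points − 2125 points = 550 points.
Bidding 1475 points: the top bid is 2125 points (a rival), so Ben loses. Payoff = 0 points.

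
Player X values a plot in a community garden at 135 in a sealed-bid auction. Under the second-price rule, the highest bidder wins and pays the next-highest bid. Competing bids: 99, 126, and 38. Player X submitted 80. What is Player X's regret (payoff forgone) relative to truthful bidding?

The highest competing bid is 126.
Bidding truthfully at 135: Player X has the top bid, wins, and pays the second-highest bid 126. Payoff = 135 − 126 = 9.
Bidding 80: the top bid is 126 (a rival), so Player X loses. Payoff = 0.
Regret = truthful payoff − actual payoff = 9 − 0 = 9.
Deviating from a truthful bid can only lose payoff in a second-price auction — never gain.

Regret: 9.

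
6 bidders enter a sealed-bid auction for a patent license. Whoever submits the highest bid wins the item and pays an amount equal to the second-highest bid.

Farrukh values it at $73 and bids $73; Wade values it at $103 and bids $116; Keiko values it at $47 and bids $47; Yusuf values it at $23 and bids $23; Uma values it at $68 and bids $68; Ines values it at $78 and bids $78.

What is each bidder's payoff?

Sorted high to low: Wade $116, then Ines $78, then Farrukh $73, then Uma $68, then Keiko $47, then Yusuf $23.
Wade has the top bid and wins; the price is the second-highest bid, $78.
Wade's payoff = $103 − $78 = $25. All other bidders lose, so their payoff is 0.

Farrukh $0, Wade $25, Keiko $0, Yusuf $0, Uma $0, Ines $0.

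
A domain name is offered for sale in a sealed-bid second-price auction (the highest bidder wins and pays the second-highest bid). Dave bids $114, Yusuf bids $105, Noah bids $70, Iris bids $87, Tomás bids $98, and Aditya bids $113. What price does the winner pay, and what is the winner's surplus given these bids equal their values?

Sorted high to low: Dave $114; Aditya $113; Yusuf $105; Tomás $98; Iris $87; Noah $70.
Dave is the highest bidder, so Dave wins.
Under the second-price rule, the price is the second-highest bid: $113.
Surplus = $114 − $113 = $1.

The winner pays $113 for a surplus of $1.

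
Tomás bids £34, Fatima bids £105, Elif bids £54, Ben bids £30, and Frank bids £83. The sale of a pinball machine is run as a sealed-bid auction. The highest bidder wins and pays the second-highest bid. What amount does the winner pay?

Sorted high to low: Fatima £105 > Frank £83 > Elif £54 > Tomás £34 > Ben £30.
Fatima has the highest bid, so Fatima wins.
The second-highest bid is £83, so that is what Fatima pays.

Price paid: £83.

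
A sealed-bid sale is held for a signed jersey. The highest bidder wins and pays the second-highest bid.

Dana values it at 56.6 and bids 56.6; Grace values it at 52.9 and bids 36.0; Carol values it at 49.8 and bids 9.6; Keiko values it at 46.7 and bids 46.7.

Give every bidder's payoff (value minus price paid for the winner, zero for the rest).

Sorted high to low: Dana 56.6 > Keiko 46.7 > Grace 36.0 > Carol 9.6.
Dana has the top bid and wins; the price is the second-highest bid, 46.7.
Dana's payoff = 56.6 − 46.7 = 9.9. All other bidders lose, so their payoff is 0.

Dana 9.9, Grace 0.0, Carol 0.0, Keiko 0.0.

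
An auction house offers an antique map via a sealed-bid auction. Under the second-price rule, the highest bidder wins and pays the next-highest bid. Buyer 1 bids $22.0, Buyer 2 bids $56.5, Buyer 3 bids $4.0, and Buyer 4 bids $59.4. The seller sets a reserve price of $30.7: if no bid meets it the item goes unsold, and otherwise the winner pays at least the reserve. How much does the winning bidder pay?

Ordered from highest: Buyer 4 $59.4, then Buyer 2 $56.5, then Buyer 1 $22.0, then Buyer 3 $4.0.
Buyer 4 has the highest bid, so Buyer 4 wins.
The second-highest bid is $56.5, which exceeds the reserve, so that sets the price.

Price paid: $56.5.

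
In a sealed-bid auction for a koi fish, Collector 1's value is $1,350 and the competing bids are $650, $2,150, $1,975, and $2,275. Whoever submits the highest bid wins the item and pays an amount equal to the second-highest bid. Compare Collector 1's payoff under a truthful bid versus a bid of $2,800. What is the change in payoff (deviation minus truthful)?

The highest competing bid is $2,275.
Bidding truthfully at $1,350: the top bid is $2,275 (a rival), so Collector 1 loses. Payoff = $0.
Bidding $2,800: Collector 1 has the top bid, wins, and pays the second-highest bid $2,275. Payoff = $1,350 − $2,275 = -$925.
Change = -$925 − $0 = -$925.

Payoff change: -$925.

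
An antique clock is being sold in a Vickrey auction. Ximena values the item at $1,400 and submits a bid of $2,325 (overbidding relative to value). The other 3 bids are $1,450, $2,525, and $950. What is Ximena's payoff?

Highest competing bid: $2,525.
Ximena's bid $2,325 is not the highest, so Ximena loses, pays nothing, and earns zero payoff.

$0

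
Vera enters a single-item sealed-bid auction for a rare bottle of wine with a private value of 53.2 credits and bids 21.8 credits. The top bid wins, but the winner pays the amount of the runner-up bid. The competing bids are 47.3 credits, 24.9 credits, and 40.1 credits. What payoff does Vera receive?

0.0 credits

Highest competing bid: 47.3 credits.
Vera's bid 21.8 credits is not the highest, so Vera loses, pays nothing, and earns zero payoff.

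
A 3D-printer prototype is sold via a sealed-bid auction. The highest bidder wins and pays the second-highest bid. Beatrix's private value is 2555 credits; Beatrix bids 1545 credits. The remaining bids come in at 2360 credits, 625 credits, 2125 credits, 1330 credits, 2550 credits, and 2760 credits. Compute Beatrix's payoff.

Highest competing bid: 2760 credits.
Beatrix's bid 1545 credits is not the highest, so Beatrix loses, pays nothing, and earns zero payoff.

Beatrix's payoff: 0 credits.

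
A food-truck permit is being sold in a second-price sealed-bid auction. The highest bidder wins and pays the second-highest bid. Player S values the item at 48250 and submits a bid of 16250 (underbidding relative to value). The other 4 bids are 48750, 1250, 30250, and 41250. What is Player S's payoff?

Player S's payoff: 0.

Highest competing bid: 48750.
Player S's bid 16250 is not the highest, so Player S loses, pays nothing, and earns zero payoff.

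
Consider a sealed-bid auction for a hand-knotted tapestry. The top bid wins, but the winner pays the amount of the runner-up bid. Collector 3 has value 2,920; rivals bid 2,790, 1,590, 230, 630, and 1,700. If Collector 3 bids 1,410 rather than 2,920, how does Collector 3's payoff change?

-130

The highest competing bid is 2,790.
Bidding truthfully at 2,920: Collector 3 has the top bid, wins, and pays the second-highest bid 2,790. Payoff = 2,920 − 2,790 = 130.
Bidding 1,410: the top bid is 2,790 (a rival), so Collector 3 loses. Payoff = 0.
Change = 0 − 130 = -130.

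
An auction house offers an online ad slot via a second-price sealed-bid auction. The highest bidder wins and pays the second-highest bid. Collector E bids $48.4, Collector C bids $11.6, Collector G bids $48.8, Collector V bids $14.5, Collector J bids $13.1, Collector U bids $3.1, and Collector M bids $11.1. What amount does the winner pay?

Ranking the bids: Collector G $48.8 > Collector E $48.4 > Collector V $14.5 > Collector J $13.1 > Collector C $11.6 > Collector M $11.1 > Collector U $3.1.
Collector G has the highest bid, so Collector G wins.
The second-highest bid is $48.4, so that is what Collector G pays.

Price paid: $48.4.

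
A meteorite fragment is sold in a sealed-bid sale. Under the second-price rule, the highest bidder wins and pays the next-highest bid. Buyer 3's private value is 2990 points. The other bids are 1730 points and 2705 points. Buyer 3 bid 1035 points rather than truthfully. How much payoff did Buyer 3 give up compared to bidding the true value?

The highest competing bid is 2705 points.
Bidding truthfully at 2990 points: Buyer 3 has the top bid, wins, and pays the second-highest bid 2705 points. Payoff = 2990 points − 2705 points = 285 points.
Bidding 1035 points: the top bid is 2705 points (a rival), so Buyer 3 loses. Payoff = 0 points.
Regret = truthful payoff − actual payoff = 285 points − 0 points = 285 points.
Deviating from a truthful bid can only lose payoff in a second-price auction — never gain.

285 points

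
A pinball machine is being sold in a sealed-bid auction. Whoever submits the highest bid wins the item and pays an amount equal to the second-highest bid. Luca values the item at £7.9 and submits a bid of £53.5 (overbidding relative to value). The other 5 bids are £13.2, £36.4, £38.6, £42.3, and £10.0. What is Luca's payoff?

Payoff = -£34.4.

Highest competing bid: £42.3.
Luca's bid £53.5 is the highest overall, so Luca wins and pays the second-highest bid, £42.3.
Payoff = value − price = £7.9 − £42.3 = -£34.4.
Overbidding won the item at a price above value — truthful bidding would have avoided this loss.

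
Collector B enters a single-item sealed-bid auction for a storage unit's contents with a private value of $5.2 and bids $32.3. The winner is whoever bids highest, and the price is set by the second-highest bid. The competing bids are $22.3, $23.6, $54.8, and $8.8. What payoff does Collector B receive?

Collector B's payoff: $0.0.

Highest competing bid: $54.8.
Collector B's bid $32.3 is not the highest, so Collector B loses, pays nothing, and earns zero payoff.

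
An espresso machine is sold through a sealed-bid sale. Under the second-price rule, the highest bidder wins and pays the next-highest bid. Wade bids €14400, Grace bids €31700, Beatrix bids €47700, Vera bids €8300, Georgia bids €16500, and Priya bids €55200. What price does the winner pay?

Sorted high to low: Priya €55200; Beatrix €47700; Grace €31700; Georgia €16500; Wade €14400; Vera €8300.
Priya has the highest bid, so Priya wins.
The second-highest bid is €47700, so that is what Priya pays.

The winner pays €47700.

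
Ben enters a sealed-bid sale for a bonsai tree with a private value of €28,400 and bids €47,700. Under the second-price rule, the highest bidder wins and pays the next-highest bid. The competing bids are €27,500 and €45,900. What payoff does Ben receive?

Highest competing bid: €45,900.
Ben's bid €47,700 is the highest overall, so Ben wins and pays the second-highest bid, €45,900.
Payoff = value − price = €28,400 − €45,900 = -€17,500.
Overbidding won the item at a price above value — truthful bidding would have avoided this loss.

Ben's payoff: -€17,500.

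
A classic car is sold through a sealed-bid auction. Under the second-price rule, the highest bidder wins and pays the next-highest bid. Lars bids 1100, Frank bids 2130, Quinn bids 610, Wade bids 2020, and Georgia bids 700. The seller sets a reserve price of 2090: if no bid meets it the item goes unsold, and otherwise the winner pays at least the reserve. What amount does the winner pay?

Ordered from highest: Frank 2130 > Wade 2020 > Lars 1100 > Georgia 700 > Quinn 610.
Frank has the highest bid, so Frank wins.
The second-highest bid is 2020, but the reserve 2090 is higher, so the price is the reserve.

Price paid: 2090.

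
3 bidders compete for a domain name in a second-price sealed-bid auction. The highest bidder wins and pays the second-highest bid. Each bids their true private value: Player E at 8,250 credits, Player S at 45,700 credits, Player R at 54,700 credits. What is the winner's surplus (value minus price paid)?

Sorted high to low: Player R 54,700 credits, then Player S 45,700 credits, then Player E 8,250 credits.
Player R wins with the top bid and pays the second-highest, 45,700 credits.
Surplus = 54,700 credits − 45,700 credits = 9,000 credits.

Winner's surplus: 9,000 credits.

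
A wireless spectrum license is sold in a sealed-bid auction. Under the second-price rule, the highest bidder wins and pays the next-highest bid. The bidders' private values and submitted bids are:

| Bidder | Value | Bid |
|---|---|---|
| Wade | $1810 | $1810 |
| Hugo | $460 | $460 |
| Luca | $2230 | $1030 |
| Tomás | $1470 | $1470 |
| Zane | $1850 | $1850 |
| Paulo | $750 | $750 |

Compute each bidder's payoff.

Payoffs: Wade $0, Hugo $0, Luca $0, Tomás $0, Zane $40, Paulo $0.

Ordered from highest: Zane $1850; Wade $1810; Tomás $1470; Luca $1030; Paulo $750; Hugo $460.
Zane has the top bid and wins; the price is the second-highest bid, $1810.
Zane's payoff = $1850 − $1810 = $40. All other bidders lose, so their payoff is 0.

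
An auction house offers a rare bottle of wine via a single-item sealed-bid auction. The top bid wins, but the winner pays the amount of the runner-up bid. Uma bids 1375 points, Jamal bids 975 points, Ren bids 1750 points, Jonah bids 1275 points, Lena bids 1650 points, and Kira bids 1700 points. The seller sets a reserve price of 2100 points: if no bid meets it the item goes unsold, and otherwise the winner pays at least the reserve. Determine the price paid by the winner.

Ordered from highest: Ren 1750 points, then Kira 1700 points, then Lena 1650 points, then Uma 1375 points, then Jonah 1275 points, then Jamal 975 points.
The top bid 1750 points is below the reserve 2100 points, so the item goes unsold and nothing is paid.

unsold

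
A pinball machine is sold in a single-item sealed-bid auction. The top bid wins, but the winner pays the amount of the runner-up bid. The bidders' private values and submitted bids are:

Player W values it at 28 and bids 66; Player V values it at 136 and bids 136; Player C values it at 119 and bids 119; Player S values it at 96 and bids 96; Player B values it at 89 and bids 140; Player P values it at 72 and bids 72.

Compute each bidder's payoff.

Player W 0, Player V 0, Player C 0, Player S 0, Player B -47, Player P 0.

Bids in descending order: Player B 140 > Player V 136 > Player C 119 > Player S 96 > Player P 72 > Player W 66.
Player B has the top bid and wins; the price is the second-highest bid, 136.
Player B's payoff = 89 − 136 = -47. All other bidders lose, so their payoff is 0.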